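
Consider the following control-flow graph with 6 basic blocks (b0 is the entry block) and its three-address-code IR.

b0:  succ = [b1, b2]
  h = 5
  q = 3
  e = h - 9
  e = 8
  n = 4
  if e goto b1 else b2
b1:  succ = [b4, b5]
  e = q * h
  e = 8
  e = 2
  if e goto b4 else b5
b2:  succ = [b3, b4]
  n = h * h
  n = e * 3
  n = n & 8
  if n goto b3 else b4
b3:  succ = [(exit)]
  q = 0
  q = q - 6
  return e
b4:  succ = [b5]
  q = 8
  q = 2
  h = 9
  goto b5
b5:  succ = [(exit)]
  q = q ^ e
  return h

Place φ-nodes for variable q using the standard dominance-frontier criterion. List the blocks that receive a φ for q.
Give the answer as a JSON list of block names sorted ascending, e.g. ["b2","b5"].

Answer: ["b5"]

Derivation:
idom tree: b1←b0 b2←b0 b3←b2 b4←b0 b5←b0
Join-block Dom:
  b4: preds {b1,b2}: {b0,b1} ∩ {b0,b2} = {b0}; idom=b0
  b5: preds {b1,b4}: {b0,b1} ∩ {b0,b4} = {b0}; idom=b0

Frontier:
  b4←b1: walk b1 to b0
  b4←b2: walk b2 to b0
  b5←b1: walk b1 to b0
  b5←b4: walk b4 to b0
  DF(b0)=∅
  DF(b1)={b4,b5}
  DF(b2)={b4}
  DF(b3)=∅
  DF(b4)={b5}
  DF(b5)=∅

φ for q: defs {b0,b3,b4,b5}
  DF⁺ = {b5}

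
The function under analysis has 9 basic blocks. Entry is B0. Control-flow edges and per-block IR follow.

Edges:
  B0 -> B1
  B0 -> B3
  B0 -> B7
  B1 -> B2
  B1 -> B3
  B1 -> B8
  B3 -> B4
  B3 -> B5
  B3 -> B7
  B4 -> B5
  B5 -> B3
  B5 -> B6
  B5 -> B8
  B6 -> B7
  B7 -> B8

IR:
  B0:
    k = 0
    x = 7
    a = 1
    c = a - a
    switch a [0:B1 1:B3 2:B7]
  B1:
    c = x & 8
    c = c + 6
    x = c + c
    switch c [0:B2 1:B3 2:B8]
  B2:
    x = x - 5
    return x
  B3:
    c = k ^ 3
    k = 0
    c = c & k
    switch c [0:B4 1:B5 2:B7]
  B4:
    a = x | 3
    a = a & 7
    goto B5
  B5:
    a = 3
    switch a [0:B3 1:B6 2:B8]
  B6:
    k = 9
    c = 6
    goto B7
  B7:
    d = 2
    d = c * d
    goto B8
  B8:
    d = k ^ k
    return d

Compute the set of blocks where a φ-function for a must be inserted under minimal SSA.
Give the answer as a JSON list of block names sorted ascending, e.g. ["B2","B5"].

idom tree: B1←B0 B2←B1 B3←B0 B4←B3 B5←B3 B6←B5 B7←B0 B8←B0
Dom∩ at merges:
  B3: preds {B0,B1,B5}: {B0} ∩ {B0,B1} ∩ {B0,B3,B5} = {B0}; idom=B0
  B5: preds {B3,B4}: {B0,B3} ∩ {B0,B3,B4} = {B0,B3}; idom=B3
  B7: preds {B0,B3,B6}: {B0} ∩ {B0,B3} ∩ {B0,B3,B5,B6} = {B0}; idom=B0
  B8: preds {B1,B5,B7}: {B0,B1} ∩ {B0,B3,B5} ∩ {B0,B7} = {B0}; idom=B0

DF derivation:
  join B3 pred B0: · stop@B0
  join B3 pred B1: B1 stop@B0
  join B3 pred B5: B5→B3 stop@B0
  join B5 pred B3: · stop@B3
  join B5 pred B4: B4 stop@B3
  join B7 pred B0: · stop@B0
  join B7 pred B3: B3 stop@B0
  join B7 pred B6: B6→B5→B3 stop@B0
  join B8 pred B1: B1 stop@B0
  join B8 pred B5: B5→B3 stop@B0
  join B8 pred B7: B7 stop@B0
  DF(B0)=∅
  DF(B1)={B3,B8}
  DF(B2)=∅
  DF(B3)={B3,B7,B8}
  DF(B4)={B5}
  DF(B5)={B3,B7,B8}
  DF(B6)={B7}
  DF(B7)={B8}
  DF(B8)=∅

φ for a: defs {B0,B4,B5}
  DF⁺ = {B3,B5,B7,B8}

Answer: ["B3", "B5", "B7", "B8"]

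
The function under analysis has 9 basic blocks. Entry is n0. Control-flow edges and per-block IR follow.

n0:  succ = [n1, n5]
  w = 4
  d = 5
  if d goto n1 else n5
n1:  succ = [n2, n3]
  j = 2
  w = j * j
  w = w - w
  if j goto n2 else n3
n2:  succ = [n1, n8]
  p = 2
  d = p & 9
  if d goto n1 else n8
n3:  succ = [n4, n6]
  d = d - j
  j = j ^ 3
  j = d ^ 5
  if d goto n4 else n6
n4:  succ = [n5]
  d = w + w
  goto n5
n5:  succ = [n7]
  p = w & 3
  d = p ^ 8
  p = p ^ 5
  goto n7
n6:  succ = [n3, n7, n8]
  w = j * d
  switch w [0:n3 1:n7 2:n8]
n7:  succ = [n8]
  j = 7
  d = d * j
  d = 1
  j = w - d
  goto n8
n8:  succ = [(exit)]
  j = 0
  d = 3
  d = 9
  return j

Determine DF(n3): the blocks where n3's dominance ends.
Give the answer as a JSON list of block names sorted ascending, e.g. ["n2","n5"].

idom tree: n1←n0 n2←n1 n3←n1 n4←n3 n5←n0 n6←n3 n7←n0 n8←n0
Join-block Dom:
  n1: preds {n0,n2}: {n0} ∩ {n0,n1,n2} = {n0}; idom=n0
  n3: preds {n1,n6}: {n0,n1} ∩ {n0,n1,n3,n6} = {n0,n1}; idom=n1
  n5: preds {n0,n4}: {n0} ∩ {n0,n1,n3,n4} = {n0}; idom=n0
  n7: preds {n5,n6}: {n0,n5} ∩ {n0,n1,n3,n6} = {n0}; idom=n0
  n8: preds {n2,n6,n7}: {n0,n1,n2} ∩ {n0,n1,n3,n6} ∩ {n0,n7} = {n0}; idom=n0

DF walk-up:
  n1←n0: walk · to n0
  n1←n2: walk n2→n1 to n0
  n3←n1: walk · to n1
  n3←n6: walk n6→n3 to n1
  n5←n0: walk · to n0
  n5←n4: walk n4→n3→n1 to n0
  n7←n5: walk n5 to n0
  n7←n6: walk n6→n3→n1 to n0
  n8←n2: walk n2→n1 to n0
  n8←n6: walk n6→n3→n1 to n0
  n8←n7: walk n7 to n0
  n0: DF=∅
  n1: DF={n1,n5,n7,n8}
  n2: DF={n1,n8}
  n3: DF={n3,n5,n7,n8}
  n4: DF={n5}
  n5: DF={n7}
  n6: DF={n3,n7,n8}
  n7: DF={n8}
  n8: DF=∅

DF(n3) = ["n3", "n5", "n7", "n8"]

Answer: ["n3", "n5", "n7", "n8"]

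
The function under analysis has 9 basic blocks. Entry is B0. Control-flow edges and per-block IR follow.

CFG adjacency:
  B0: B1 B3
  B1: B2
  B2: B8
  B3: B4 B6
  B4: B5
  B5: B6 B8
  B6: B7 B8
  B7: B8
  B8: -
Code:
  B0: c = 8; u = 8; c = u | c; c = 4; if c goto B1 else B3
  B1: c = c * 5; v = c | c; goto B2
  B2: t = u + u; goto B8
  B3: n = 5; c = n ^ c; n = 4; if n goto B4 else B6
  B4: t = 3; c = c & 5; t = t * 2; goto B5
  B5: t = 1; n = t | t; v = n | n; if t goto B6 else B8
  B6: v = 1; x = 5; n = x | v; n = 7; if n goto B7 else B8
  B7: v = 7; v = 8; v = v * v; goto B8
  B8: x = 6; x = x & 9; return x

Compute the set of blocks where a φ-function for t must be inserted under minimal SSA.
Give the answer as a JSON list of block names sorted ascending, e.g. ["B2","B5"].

Answer: ["B6", "B8"]

Analysis:
idom tree: B1←B0 B2←B1 B3←B0 B4←B3 B5←B4 B6←B3 B7←B6 B8←B0
Dom at joins:
  B6: preds {B3,B5}: {B0,B3} ∩ {B0,B3,B4,B5} = {B0,B3}; idom=B3
  B8: preds {B2,B5,B6,B7}: {B0,B1,B2} ∩ {B0,B3,B4,B5} ∩ {B0,B3,B6} ∩ {B0,B3,B6,B7} = {B0}; idom=B0

DF derivation:
  B6←B3: walk · to B3
  B6←B5: walk B5→B4 to B3
  B8←B2: walk B2→B1 to B0
  B8←B5: walk B5→B4→B3 to B0
  B8←B6: walk B6→B3 to B0
  B8←B7: walk B7→B6→B3 to B0
  DF(B0)=∅
  DF(B1)={B8}
  DF(B2)={B8}
  DF(B3)={B8}
  DF(B4)={B6,B8}
  DF(B5)={B6,B8}
  DF(B6)={B8}
  DF(B7)={B8}
  DF(B8)=∅

φ for t: defs {B2,B4,B5}
  DF⁺ = {B6,B8}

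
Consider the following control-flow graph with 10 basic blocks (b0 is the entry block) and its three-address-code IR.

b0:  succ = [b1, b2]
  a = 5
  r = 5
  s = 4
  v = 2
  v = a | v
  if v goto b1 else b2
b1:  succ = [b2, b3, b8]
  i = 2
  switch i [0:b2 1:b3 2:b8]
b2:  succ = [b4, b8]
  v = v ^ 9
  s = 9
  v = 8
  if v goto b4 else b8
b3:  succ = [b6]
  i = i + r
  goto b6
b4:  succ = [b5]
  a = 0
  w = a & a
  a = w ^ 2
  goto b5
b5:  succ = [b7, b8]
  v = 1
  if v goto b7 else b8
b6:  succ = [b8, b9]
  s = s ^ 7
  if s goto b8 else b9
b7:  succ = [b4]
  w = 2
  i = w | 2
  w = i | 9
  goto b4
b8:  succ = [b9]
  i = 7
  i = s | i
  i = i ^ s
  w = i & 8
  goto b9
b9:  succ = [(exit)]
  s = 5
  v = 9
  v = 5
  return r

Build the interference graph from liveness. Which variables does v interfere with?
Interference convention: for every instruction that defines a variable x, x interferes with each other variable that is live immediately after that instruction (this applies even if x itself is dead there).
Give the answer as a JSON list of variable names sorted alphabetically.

Block summaries:
  b0: {a,r,s,v} / ∅
  b1: {i} / ∅
  b2: {s,v} / {v}
  b3: {i} / {i,r}
  b4: {a,w} / ∅
  b5: {v} / ∅
  b6: {s} / {s}
  b7: {i,w} / ∅
  b8: {i,w} / {s}
  b9: {s,v} / {r}

Liveness:
  live b0: ∅→{r,s,v}
  live b1: {r,s,v}→{i,r,s,v}
  live b2: {r,v}→{r,s}
  live b3: {i,r,s}→{r,s}
  live b4: {r,s}→{r,s}
  live b5: {r,s}→{r,s}
  live b6: {r,s}→{r,s}
  live b7: {r,s}→{r,s}
  live b8: {r,s}→{r}
  live b9: {r}→∅

Conflict graph:
  a — {r,s,v}
  i — {r,s,v}
  r — {a,i,s,v,w}
  s — {a,i,r,v,w}
  v — {a,i,r,s}
  w — {r,s}

N(v) = ["a", "i", "r", "s"]

Answer: ["a", "i", "r", "s"]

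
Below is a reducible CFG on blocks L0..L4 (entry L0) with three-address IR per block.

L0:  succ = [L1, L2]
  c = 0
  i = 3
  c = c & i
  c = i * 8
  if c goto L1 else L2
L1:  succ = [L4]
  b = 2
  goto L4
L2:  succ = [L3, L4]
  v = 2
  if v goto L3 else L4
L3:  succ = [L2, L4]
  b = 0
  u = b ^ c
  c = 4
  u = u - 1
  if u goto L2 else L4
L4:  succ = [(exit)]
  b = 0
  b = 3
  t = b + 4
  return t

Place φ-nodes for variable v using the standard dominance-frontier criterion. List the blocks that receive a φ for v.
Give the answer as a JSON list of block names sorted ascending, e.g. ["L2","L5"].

idom tree: L1←L0 L2←L0 L3←L2 L4←L0
Dom∩ at merges:
  L2: preds {L0,L3}: {L0} ∩ {L0,L2,L3} = {L0}; idom=L0
  L4: preds {L1,L2,L3}: {L0,L1} ∩ {L0,L2} ∩ {L0,L2,L3} = {L0}; idom=L0

Frontier:
  L2←L0: walk · to L0
  L2←L3: walk L3→L2 to L0
  L4←L1: walk L1 to L0
  L4←L2: walk L2 to L0
  L4←L3: walk L3→L2 to L0
  L0: DF=∅
  L1: DF={L4}
  L2: DF={L2,L4}
  L3: DF={L2,L4}
  L4: DF=∅

φ for v: defs {L2}
  DF⁺ = {L2,L4}

Answer: ["L2", "L4"]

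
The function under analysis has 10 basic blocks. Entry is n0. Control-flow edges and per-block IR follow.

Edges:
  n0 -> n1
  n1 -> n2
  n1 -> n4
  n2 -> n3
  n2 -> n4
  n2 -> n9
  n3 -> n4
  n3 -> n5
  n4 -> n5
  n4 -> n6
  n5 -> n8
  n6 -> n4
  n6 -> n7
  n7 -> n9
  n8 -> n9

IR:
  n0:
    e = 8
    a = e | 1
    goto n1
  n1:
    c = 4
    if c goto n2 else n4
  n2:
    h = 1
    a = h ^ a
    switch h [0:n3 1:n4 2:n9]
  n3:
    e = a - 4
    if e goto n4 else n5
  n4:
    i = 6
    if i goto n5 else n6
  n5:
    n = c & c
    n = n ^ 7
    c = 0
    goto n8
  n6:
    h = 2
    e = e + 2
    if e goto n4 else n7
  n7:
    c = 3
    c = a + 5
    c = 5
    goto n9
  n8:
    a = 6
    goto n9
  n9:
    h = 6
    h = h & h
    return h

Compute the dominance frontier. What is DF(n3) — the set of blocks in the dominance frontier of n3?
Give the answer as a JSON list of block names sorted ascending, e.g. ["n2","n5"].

idom tree: n1←n0 n2←n1 n3←n2 n4←n1 n5←n1 n6←n4 n7←n6 n8←n5 n9←n1
Dom∩ at merges:
  n4: preds {n1,n2,n3,n6}: {n0,n1} ∩ {n0,n1,n2} ∩ {n0,n1,n2,n3} ∩ {n0,n1,n4,n6} = {n0,n1}; idom=n1
  n5: preds {n3,n4}: {n0,n1,n2,n3} ∩ {n0,n1,n4} = {n0,n1}; idom=n1
  n9: preds {n2,n7,n8}: {n0,n1,n2} ∩ {n0,n1,n4,n6,n7} ∩ {n0,n1,n5,n8} = {n0,n1}; idom=n1

Frontier:
  n4←n1: walk · to n1
  n4←n2: walk n2 to n1
  n4←n3: walk n3→n2 to n1
  n4←n6: walk n6→n4 to n1
  n5←n3: walk n3→n2 to n1
  n5←n4: walk n4 to n1
  n9←n2: walk n2 to n1
  n9←n7: walk n7→n6→n4 to n1
  n9←n8: walk n8→n5 to n1
  DF(n0)=∅
  DF(n1)=∅
  DF(n2)={n4,n5,n9}
  DF(n3)={n4,n5}
  DF(n4)={n4,n5,n9}
  DF(n5)={n9}
  DF(n6)={n4,n9}
  DF(n7)={n9}
  DF(n8)={n9}
  DF(n9)=∅

DF(n3) = ["n4", "n5"]

Answer: ["n4", "n5"]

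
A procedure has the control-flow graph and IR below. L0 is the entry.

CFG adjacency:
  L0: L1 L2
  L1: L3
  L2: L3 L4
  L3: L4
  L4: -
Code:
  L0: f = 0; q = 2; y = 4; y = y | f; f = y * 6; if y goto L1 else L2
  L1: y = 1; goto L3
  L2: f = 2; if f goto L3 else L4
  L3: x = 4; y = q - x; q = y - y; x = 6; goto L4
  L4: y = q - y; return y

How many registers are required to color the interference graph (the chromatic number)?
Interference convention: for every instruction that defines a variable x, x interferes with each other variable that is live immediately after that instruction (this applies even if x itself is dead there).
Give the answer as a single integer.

Per-block:
  L0: {f,q,y} / ∅
  L1: {y} / ∅
  L2: {f} / ∅
  L3: {q,x,y} / {q}
  L4: {y} / {q,y}

Live sets:
  live L0: ∅→{q,y}
  live L1: {q}→{q}
  live L2: {q,y}→{q,y}
  live L3: {q}→{q,y}
  live L4: {q,y}→∅

Interfere edges:
  f: {q,y}
  q: {f,x,y}
  x: {q,y}
  y: {f,q,x}

Chromatic number:
  clique {f,q,y} ⇒ need ≥ 3
  3-colouring: c0={q}  c1={y}  c2={f,x}
  χ = 3

Answer: 3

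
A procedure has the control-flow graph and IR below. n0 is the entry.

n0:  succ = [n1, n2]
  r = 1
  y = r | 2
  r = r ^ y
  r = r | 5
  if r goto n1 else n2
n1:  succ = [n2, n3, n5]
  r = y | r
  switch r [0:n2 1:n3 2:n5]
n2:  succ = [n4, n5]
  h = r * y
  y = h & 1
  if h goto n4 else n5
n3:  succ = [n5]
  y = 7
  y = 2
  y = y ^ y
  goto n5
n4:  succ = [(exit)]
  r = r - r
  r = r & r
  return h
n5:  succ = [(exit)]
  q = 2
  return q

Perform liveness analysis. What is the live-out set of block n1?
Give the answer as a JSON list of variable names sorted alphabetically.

def/use:
  n0: def={r,y} ue=∅
  n1: def={r} ue={r,y}
  n2: def={h,y} ue={r,y}
  n3: def={y} ue=∅
  n4: def={r} ue={h,r}
  n5: def={q} ue=∅

Live sets:
  live n0: ∅→{r,y}
  live n1: {r,y}→{r,y}
  live n2: {r,y}→{h,r}
  live n3: ∅→∅
  live n4: {h,r}→∅
  live n5: ∅→∅

live-out(n1) = ["r", "y"]

Answer: ["r", "y"]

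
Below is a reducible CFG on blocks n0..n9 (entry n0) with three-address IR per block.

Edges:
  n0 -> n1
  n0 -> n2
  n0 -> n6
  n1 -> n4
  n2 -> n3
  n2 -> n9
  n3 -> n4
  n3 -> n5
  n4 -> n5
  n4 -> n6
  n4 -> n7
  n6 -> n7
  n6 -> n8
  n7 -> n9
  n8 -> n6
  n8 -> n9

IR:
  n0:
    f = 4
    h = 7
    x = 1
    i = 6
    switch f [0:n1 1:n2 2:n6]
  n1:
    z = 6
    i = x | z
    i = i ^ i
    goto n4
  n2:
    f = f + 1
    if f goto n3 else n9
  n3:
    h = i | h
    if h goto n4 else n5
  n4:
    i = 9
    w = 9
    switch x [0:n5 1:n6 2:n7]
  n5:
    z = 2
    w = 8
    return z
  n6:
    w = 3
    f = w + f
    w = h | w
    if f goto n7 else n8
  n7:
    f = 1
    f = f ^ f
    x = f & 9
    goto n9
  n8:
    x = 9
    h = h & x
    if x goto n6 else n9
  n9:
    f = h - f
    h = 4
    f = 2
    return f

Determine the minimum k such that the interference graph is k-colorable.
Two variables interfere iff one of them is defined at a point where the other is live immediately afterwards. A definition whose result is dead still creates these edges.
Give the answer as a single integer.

Block summaries:
  n0: def={f,h,i,x} ue=∅
  n1: def={i,z} ue={x}
  n2: def={f} ue={f}
  n3: def={h} ue={h,i}
  n4: def={i,w} ue={x}
  n5: def={w,z} ue=∅
  n6: def={f,w} ue={f,h}
  n7: def={f,x} ue=∅
  n8: def={h,x} ue={h}
  n9: def={f,h} ue={f,h}

Live sets:
  n0: in=∅ out={f,h,i,x}
  n1: in={f,h,x} out={f,h,x}
  n2: in={f,h,i,x} out={f,h,i,x}
  n3: in={f,h,i,x} out={f,h,x}
  n4: in={f,h,x} out={f,h}
  n5: in=∅ out=∅
  n6: in={f,h} out={f,h}
  n7: in={h} out={f,h}
  n8: in={f,h} out={f,h}
  n9: in={f,h} out=∅

Conflict graph:
  f↔{h,i,w,x,z}
  h↔{f,i,w,x,z}
  i↔{f,h,x}
  w↔{f,h,x,z}
  x↔{f,h,i,w,z}
  z↔{f,h,w,x}

Chromatic number:
  clique {f,h,w,x,z} ⇒ need ≥ 5
  assign f→c0 h→c1 i→c3 w→c3 x→c2 z→c4 — no edge inside a register ⇒ χ ≤ 5
  χ = 5

Answer: 5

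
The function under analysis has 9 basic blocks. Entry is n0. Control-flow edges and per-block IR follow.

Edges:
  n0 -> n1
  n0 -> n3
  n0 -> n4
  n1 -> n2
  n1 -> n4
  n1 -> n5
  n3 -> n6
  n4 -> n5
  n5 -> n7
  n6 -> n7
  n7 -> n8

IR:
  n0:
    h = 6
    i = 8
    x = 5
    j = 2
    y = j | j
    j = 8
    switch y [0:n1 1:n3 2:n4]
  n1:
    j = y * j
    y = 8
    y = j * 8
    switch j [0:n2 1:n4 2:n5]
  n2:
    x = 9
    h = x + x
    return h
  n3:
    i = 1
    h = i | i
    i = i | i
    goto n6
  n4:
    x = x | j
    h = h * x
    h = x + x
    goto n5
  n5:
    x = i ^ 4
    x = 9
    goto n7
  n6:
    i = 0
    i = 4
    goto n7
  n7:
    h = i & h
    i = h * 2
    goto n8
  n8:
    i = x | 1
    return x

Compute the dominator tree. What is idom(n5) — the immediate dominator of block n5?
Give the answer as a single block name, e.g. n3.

Answer: n0

Derivation:
idom tree: n1←n0 n2←n1 n3←n0 n4←n0 n5←n0 n6←n3 n7←n0 n8←n7
Join-block Dom:
  n4: preds {n0,n1}: {n0} ∩ {n0,n1} = {n0}; idom=n0
  n5: preds {n1,n4}: {n0,n1} ∩ {n0,n4} = {n0}; idom=n0
  n7: preds {n5,n6}: {n0,n5} ∩ {n0,n3,n6} = {n0}; idom=n0

idom(n5) = n0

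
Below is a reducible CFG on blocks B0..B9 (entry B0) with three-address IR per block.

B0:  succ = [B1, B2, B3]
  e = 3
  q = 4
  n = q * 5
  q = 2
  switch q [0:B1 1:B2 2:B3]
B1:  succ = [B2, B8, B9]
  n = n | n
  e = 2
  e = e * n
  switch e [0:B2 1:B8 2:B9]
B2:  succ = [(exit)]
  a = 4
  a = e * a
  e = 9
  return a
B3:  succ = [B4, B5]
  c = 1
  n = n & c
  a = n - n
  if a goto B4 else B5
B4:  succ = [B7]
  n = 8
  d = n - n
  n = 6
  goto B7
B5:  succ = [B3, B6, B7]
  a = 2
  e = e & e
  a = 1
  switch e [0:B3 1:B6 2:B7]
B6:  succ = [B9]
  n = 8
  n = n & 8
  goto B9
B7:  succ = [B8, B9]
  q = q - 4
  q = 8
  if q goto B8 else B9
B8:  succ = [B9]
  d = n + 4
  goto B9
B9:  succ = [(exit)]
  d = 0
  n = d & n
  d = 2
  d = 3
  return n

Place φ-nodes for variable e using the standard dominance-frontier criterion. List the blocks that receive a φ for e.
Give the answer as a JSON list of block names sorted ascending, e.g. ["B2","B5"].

idom tree: B1←B0 B2←B0 B3←B0 B4←B3 B5←B3 B6←B5 B7←B3 B8←B0 B9←B0
Join-block Dom:
  B2: preds {B0,B1}: {B0} ∩ {B0,B1} = {B0}; idom=B0
  B3: preds {B0,B5}: {B0} ∩ {B0,B3,B5} = {B0}; idom=B0
  B7: preds {B4,B5}: {B0,B3,B4} ∩ {B0,B3,B5} = {B0,B3}; idom=B3
  B8: preds {B1,B7}: {B0,B1} ∩ {B0,B3,B7} = {B0}; idom=B0
  B9: preds {B1,B6,B7,B8}: {B0,B1} ∩ {B0,B3,B5,B6} ∩ {B0,B3,B7} ∩ {B0,B8} = {B0}; idom=B0

Frontier:
  B2←B0: walk · to B0
  B2←B1: walk B1 to B0
  B3←B0: walk · to B0
  B3←B5: walk B5→B3 to B0
  B7←B4: walk B4 to B3
  B7←B5: walk B5 to B3
  B8←B1: walk B1 to B0
  B8←B7: walk B7→B3 to B0
  B9←B1: walk B1 to B0
  B9←B6: walk B6→B5→B3 to B0
  B9←B7: walk B7→B3 to B0
  B9←B8: walk B8 to B0
  B0: DF=∅
  B1: DF={B2,B8,B9}
  B2: DF=∅
  B3: DF={B3,B8,B9}
  B4: DF={B7}
  B5: DF={B3,B7,B9}
  B6: DF={B9}
  B7: DF={B8,B9}
  B8: DF={B9}
  B9: DF=∅

φ for e: defs {B0,B1,B2,B5}
  DF⁺ = {B2,B3,B7,B8,B9}

Answer: ["B2", "B3", "B7", "B8", "B9"]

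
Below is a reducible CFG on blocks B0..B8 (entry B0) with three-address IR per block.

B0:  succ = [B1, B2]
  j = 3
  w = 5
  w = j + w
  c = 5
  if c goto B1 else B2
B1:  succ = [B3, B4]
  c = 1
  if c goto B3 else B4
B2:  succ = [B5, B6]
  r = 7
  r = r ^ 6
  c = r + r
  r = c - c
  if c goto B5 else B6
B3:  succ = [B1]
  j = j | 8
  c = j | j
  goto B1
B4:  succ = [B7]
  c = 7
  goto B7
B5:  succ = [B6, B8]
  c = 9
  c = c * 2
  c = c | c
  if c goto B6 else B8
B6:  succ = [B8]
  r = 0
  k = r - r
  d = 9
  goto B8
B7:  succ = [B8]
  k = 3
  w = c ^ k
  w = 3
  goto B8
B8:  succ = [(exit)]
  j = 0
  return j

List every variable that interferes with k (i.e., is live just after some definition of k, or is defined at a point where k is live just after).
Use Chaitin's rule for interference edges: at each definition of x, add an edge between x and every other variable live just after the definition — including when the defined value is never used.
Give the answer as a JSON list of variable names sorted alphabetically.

Answer: ["c"]

Derivation:
def/use:
  B0 def {c,j,w} use ∅
  B1 def {c} use ∅
  B2 def {c,r} use ∅
  B3 def {c,j} use {j}
  B4 def {c} use ∅
  B5 def {c} use ∅
  B6 def {d,k,r} use ∅
  B7 def {k,w} use {c}
  B8 def {j} use ∅

Live sets:
  B0: in=∅ out={j}
  B1: in={j} out={j}
  B2: in=∅ out=∅
  B3: in={j} out={j}
  B4: in=∅ out={c}
  B5: in=∅ out=∅
  B6: in=∅ out=∅
  B7: in={c} out=∅
  B8: in=∅ out=∅

Interfere edges:
  c: {j,k,r}
  d: ∅
  j: {c,w}
  k: {c}
  r: {c}
  w: {j}

N(k) = ["c"]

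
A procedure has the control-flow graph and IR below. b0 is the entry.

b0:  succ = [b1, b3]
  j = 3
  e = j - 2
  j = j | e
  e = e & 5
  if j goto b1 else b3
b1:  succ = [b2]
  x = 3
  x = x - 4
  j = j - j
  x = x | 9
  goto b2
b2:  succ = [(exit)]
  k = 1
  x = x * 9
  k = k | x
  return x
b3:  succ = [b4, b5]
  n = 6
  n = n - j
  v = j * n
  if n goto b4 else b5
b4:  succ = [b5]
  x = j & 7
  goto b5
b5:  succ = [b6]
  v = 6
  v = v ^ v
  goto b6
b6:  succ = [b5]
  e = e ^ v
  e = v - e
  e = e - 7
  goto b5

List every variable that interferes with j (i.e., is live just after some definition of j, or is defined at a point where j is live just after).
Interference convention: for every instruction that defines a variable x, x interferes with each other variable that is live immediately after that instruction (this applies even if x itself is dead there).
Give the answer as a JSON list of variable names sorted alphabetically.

Answer: ["e", "n", "v", "x"]

Derivation:
Per-block:
  b0 def {e,j} use ∅
  b1 def {j,x} use {j}
  b2 def {k,x} use {x}
  b3 def {n,v} use {j}
  b4 def {x} use {j}
  b5 def {v} use ∅
  b6 def {e} use {e,v}

Liveness:
  b0: in=∅ out={e,j}
  b1: in={j} out={x}
  b2: in={x} out=∅
  b3: in={e,j} out={e,j}
  b4: in={e,j} out={e}
  b5: in={e} out={e,v}
  b6: in={e,v} out={e}

Conflict graph:
  e↔{j,n,v,x}
  j↔{e,n,v,x}
  k↔{x}
  n↔{e,j,v}
  v↔{e,j,n}
  x↔{e,j,k}

N(j) = ["e", "n", "v", "x"]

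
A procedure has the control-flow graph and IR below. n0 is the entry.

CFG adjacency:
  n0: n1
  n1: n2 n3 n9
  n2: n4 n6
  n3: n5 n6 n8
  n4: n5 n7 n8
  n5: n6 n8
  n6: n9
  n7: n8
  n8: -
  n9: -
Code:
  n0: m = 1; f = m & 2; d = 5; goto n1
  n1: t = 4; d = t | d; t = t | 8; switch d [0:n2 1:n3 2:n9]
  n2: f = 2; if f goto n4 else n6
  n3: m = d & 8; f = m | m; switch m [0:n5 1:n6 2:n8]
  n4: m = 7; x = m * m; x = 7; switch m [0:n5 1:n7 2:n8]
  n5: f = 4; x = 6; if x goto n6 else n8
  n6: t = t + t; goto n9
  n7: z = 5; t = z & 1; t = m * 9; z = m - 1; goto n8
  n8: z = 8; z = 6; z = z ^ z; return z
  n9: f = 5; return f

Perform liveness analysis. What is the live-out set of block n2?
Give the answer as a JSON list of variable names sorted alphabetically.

Block summaries:
  n0: def={d,f,m} ue=∅
  n1: def={d,t} ue={d}
  n2: def={f} ue=∅
  n3: def={f,m} ue={d}
  n4: def={m,x} ue=∅
  n5: def={f,x} ue=∅
  n6: def={t} ue={t}
  n7: def={t,z} ue={m}
  n8: def={z} ue=∅
  n9: def={f} ue=∅

Liveness:
  live n0: ∅→{d}
  live n1: {d}→{d,t}
  live n2: {t}→{t}
  live n3: {d,t}→{t}
  live n4: {t}→{m,t}
  live n5: {t}→{t}
  live n6: {t}→∅
  live n7: {m}→∅
  live n8: ∅→∅
  live n9: ∅→∅

live-out(n2) = ["t"]

Answer: ["t"]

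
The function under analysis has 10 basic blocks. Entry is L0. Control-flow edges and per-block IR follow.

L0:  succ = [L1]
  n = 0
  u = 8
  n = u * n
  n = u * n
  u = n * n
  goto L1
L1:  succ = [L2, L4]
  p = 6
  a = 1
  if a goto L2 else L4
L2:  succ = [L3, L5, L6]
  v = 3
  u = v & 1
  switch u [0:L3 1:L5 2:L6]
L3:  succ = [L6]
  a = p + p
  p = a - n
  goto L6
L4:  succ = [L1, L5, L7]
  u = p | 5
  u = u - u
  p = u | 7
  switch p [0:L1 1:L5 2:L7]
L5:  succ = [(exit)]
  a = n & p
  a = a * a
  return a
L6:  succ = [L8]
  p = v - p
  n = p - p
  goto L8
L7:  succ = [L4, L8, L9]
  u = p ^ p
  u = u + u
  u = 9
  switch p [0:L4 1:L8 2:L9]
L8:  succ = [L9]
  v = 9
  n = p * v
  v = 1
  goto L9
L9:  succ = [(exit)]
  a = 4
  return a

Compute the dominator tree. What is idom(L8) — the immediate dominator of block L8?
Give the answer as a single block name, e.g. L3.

Answer: L1

Derivation:
idom tree: L1←L0 L2←L1 L3←L2 L4←L1 L5←L1 L6←L2 L7←L4 L8←L1 L9←L1
Dom at joins:
  L1: preds {L0,L4}: {L0} ∩ {L0,L1,L4} = {L0}; idom=L0
  L4: preds {L1,L7}: {L0,L1} ∩ {L0,L1,L4,L7} = {L0,L1}; idom=L1
  L5: preds {L2,L4}: {L0,L1,L2} ∩ {L0,L1,L4} = {L0,L1}; idom=L1
  L6: preds {L2,L3}: {L0,L1,L2} ∩ {L0,L1,L2,L3} = {L0,L1,L2}; idom=L2
  L8: preds {L6,L7}: {L0,L1,L2,L6} ∩ {L0,L1,L4,L7} = {L0,L1}; idom=L1
  L9: preds {L7,L8}: {L0,L1,L4,L7} ∩ {L0,L1,L8} = {L0,L1}; idom=L1

idom(L8) = L1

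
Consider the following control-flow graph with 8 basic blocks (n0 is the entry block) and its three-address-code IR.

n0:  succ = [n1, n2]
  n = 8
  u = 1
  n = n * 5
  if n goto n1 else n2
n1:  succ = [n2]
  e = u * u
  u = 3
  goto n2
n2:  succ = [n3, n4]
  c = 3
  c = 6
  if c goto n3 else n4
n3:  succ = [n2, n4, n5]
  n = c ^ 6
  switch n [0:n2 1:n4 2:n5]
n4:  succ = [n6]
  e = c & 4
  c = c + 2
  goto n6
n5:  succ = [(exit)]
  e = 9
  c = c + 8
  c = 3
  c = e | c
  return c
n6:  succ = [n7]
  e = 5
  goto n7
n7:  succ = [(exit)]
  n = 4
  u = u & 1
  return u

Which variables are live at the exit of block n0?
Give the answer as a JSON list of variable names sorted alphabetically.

Answer: ["u"]

Working:
Per-block:
  n0: {n,u} / ∅
  n1: {e,u} / {u}
  n2: {c} / ∅
  n3: {n} / {c}
  n4: {c,e} / {c}
  n5: {c,e} / {c}
  n6: {e} / ∅
  n7: {n,u} / {u}

Backward fixpoint:
  live n0: ∅→{u}
  live n1: {u}→{u}
  live n2: {u}→{c,u}
  live n3: {c,u}→{c,u}
  live n4: {c,u}→{u}
  live n5: {c}→∅
  live n6: {u}→{u}
  live n7: {u}→∅

live-out(n0) = ["u"]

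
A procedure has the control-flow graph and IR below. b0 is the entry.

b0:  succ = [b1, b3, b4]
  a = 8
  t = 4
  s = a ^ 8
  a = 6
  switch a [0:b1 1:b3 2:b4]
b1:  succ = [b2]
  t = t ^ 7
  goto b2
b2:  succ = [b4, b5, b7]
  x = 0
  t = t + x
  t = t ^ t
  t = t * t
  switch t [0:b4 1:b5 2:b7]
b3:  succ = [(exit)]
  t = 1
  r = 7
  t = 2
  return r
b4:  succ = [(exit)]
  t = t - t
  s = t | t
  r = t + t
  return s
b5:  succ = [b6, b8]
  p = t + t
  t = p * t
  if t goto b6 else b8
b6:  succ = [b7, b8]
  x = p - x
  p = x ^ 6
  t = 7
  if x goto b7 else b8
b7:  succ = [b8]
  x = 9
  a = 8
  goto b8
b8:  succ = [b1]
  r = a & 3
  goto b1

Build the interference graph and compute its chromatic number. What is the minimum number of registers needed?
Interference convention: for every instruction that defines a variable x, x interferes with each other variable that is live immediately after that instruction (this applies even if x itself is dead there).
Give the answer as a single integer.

Block summaries:
  b0 def {a,s,t} use ∅
  b1 def {t} use {t}
  b2 def {t,x} use {t}
  b3 def {r,t} use ∅
  b4 def {r,s,t} use {t}
  b5 def {p,t} use {t}
  b6 def {p,t,x} use {p,x}
  b7 def {a,x} use ∅
  b8 def {r} use {a}

Backward fixpoint:
  b0 li=∅ lo={a,t}
  b1 li={a,t} lo={a,t}
  b2 li={a,t} lo={a,t,x}
  b3 li=∅ lo=∅
  b4 li={t} lo=∅
  b5 li={a,t,x} lo={a,p,t,x}
  b6 li={a,p,x} lo={a,t}
  b7 li={t} lo={a,t}
  b8 li={a,t} lo={a,t}

Conflict graph:
  a — {p,r,t,x}
  p — {a,t,x}
  r — {a,s,t}
  s — {r,t}
  t — {a,p,r,s,x}
  x — {a,p,t}

Chromatic number:
  {a,p,t,x} pairwise interfere (4-clique) ⇒ χ ≥ 4
  assign a→r1 p→r2 r→r2 s→r1 t→r0 x→r3 — no edge inside a register ⇒ χ ≤ 4
  χ = 4

Answer: 4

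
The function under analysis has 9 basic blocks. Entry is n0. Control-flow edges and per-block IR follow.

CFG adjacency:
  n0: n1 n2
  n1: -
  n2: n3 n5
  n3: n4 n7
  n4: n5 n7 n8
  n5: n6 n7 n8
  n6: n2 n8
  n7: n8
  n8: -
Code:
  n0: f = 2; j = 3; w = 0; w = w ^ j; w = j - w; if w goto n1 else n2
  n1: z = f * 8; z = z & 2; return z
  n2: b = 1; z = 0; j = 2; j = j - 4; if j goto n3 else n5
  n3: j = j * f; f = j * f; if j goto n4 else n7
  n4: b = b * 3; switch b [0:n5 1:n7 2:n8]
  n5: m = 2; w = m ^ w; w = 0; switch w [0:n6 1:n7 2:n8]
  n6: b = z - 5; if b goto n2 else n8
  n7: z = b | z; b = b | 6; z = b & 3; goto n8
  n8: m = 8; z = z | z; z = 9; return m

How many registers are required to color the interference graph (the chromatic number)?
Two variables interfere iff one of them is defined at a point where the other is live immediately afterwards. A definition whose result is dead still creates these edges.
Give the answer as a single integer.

Answer: 5

Derivation:
def/use:
  n0: def={f,j,w} ue=∅
  n1: def={z} ue={f}
  n2: def={b,j,z} ue=∅
  n3: def={f,j} ue={f,j}
  n4: def={b} ue={b}
  n5: def={m,w} ue={w}
  n6: def={b} ue={z}
  n7: def={b,z} ue={b,z}
  n8: def={m,z} ue={z}

Backward fixpoint:
  n0: in=∅ out={f,w}
  n1: in={f} out=∅
  n2: in={f,w} out={b,f,j,w,z}
  n3: in={b,f,j,w,z} out={b,f,w,z}
  n4: in={b,f,w,z} out={b,f,w,z}
  n5: in={b,f,w,z} out={b,f,w,z}
  n6: in={f,w,z} out={f,w,z}
  n7: in={b,z} out={z}
  n8: in={z} out=∅

Interference:
  b↔{f,j,m,w,z}
  f↔{b,j,m,w,z}
  j↔{b,f,w,z}
  m↔{b,f,w,z}
  w↔{b,f,j,m,z}
  z↔{b,f,j,m,w}

Chromatic number:
  clique {b,f,j,w,z} ⇒ need ≥ 5
  5-colouring: r0={b}  r1={f}  r2={w}  r3={z}  r4={j,m}
  χ = 5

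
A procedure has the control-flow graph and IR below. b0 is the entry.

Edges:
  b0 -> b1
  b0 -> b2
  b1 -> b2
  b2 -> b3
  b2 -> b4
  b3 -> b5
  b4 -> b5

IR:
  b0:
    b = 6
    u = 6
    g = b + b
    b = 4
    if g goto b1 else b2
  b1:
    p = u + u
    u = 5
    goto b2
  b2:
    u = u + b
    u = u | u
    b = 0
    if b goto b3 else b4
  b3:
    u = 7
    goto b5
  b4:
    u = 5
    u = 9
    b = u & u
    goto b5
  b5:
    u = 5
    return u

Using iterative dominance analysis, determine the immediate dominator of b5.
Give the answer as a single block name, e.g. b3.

Answer: b2

Working:
idom tree: b1←b0 b2←b0 b3←b2 b4←b2 b5←b2
Dom at joins:
  b2: preds {b0,b1}: {b0} ∩ {b0,b1} = {b0}; idom=b0
  b5: preds {b3,b4}: {b0,b2,b3} ∩ {b0,b2,b4} = {b0,b2}; idom=b2

idom(b5) = b2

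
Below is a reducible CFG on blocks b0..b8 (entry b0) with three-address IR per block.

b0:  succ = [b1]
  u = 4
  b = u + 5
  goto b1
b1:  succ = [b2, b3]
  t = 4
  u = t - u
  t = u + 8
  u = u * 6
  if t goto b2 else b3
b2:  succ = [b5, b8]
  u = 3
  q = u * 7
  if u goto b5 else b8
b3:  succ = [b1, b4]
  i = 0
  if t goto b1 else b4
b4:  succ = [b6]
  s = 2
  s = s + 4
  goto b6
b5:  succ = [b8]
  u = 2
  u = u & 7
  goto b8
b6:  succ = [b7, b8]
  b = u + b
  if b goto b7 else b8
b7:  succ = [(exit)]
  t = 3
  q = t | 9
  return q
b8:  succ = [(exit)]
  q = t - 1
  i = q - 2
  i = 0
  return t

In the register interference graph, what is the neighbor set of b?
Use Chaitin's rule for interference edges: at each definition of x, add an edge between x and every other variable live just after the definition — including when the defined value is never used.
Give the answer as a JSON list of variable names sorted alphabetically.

Answer: ["i", "s", "t", "u"]

Derivation:
Block summaries:
  b0: def={b,u} ue=∅
  b1: def={t,u} ue={u}
  b2: def={q,u} ue=∅
  b3: def={i} ue={t}
  b4: def={s} ue=∅
  b5: def={u} ue=∅
  b6: def={b} ue={b,u}
  b7: def={q,t} ue=∅
  b8: def={i,q} ue={t}

Liveness:
  b0 li=∅ lo={b,u}
  b1 li={b,u} lo={b,t,u}
  b2 li={t} lo={t}
  b3 li={b,t,u} lo={b,t,u}
  b4 li={b,t,u} lo={b,t,u}
  b5 li={t} lo={t}
  b6 li={b,t,u} lo={t}
  b7 li=∅ lo=∅
  b8 li={t} lo=∅

Conflict graph:
  b↔{i,s,t,u}
  i↔{b,t,u}
  q↔{t,u}
  s↔{b,t,u}
  t↔{b,i,q,s,u}
  u↔{b,i,q,s,t}

N(b) = ["i", "s", "t", "u"]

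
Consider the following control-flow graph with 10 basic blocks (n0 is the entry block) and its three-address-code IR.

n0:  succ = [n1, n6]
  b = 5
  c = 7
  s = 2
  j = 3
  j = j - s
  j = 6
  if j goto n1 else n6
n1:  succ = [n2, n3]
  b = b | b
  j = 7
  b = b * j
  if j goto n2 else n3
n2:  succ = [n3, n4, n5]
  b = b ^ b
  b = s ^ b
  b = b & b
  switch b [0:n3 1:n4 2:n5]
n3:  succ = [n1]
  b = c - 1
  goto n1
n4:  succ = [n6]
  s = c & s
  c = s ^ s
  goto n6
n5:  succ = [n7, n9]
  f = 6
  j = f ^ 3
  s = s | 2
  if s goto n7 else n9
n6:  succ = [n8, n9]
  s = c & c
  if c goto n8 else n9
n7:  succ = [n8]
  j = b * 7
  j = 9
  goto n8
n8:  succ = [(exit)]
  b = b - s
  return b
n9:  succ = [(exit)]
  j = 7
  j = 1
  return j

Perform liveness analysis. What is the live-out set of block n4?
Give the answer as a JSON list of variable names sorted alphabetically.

Answer: ["b", "c"]

Analysis:
Per-block:
  n0: def={b,c,j,s} ue=∅
  n1: def={b,j} ue={b}
  n2: def={b} ue={b,s}
  n3: def={b} ue={c}
  n4: def={c,s} ue={c,s}
  n5: def={f,j,s} ue={s}
  n6: def={s} ue={c}
  n7: def={j} ue={b}
  n8: def={b} ue={b,s}
  n9: def={j} ue=∅

Liveness:
  live n0: ∅→{b,c,s}
  live n1: {b,c,s}→{b,c,s}
  live n2: {b,c,s}→{b,c,s}
  live n3: {c,s}→{b,c,s}
  live n4: {b,c,s}→{b,c}
  live n5: {b,s}→{b,s}
  live n6: {b,c}→{b,s}
  live n7: {b,s}→{b,s}
  live n8: {b,s}→∅
  live n9: ∅→∅

live-out(n4) = ["b", "c"]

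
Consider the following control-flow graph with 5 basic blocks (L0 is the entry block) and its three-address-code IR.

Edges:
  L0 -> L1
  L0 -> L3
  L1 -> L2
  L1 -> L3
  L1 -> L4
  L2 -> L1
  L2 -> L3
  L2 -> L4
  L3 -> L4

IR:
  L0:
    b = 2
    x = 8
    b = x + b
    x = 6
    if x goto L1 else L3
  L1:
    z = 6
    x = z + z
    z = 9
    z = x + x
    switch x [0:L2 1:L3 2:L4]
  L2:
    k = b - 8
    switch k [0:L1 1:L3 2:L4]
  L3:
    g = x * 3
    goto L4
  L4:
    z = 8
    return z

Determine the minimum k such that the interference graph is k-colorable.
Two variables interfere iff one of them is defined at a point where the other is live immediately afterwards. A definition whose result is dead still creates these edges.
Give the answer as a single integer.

Answer: 3

Derivation:
Block summaries:
  L0: {b,x} / ∅
  L1: {x,z} / ∅
  L2: {k} / {b}
  L3: {g} / {x}
  L4: {z} / ∅

Live sets:
  L0 li=∅ lo={b,x}
  L1 li={b} lo={b,x}
  L2 li={b,x} lo={b,x}
  L3 li={x} lo=∅
  L4 li=∅ lo=∅

Interference:
  b — {k,x,z}
  g — ∅
  k — {b,x}
  x — {b,k,z}
  z — {b,x}

Registers:
  clique {b,k,x} ⇒ need ≥ 3
  3-colouring: c0={b,g}  c1={x}  c2={k,z}
  χ = 3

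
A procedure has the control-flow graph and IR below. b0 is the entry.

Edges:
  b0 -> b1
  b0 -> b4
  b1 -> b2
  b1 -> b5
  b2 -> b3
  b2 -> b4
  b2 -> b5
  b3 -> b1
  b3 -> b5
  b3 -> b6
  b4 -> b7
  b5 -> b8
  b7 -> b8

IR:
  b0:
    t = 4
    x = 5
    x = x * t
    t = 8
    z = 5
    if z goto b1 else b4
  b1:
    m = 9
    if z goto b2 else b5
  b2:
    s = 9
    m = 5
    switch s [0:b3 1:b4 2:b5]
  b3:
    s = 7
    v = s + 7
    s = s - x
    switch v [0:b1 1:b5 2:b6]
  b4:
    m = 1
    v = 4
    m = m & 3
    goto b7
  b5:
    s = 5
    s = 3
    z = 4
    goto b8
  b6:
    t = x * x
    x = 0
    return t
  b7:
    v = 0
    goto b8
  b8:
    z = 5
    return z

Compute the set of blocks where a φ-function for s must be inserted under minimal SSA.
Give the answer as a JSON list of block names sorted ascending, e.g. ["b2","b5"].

Answer: ["b1", "b4", "b5", "b8"]

Analysis:
idom tree: b1←b0 b2←b1 b3←b2 b4←b0 b5←b1 b6←b3 b7←b4 b8←b0
Dom at joins:
  b1: preds {b0,b3}: {b0} ∩ {b0,b1,b2,b3} = {b0}; idom=b0
  b4: preds {b0,b2}: {b0} ∩ {b0,b1,b2} = {b0}; idom=b0
  b5: preds {b1,b2,b3}: {b0,b1} ∩ {b0,b1,b2} ∩ {b0,b1,b2,b3} = {b0,b1}; idom=b1
  b8: preds {b5,b7}: {b0,b1,b5} ∩ {b0,b4,b7} = {b0}; idom=b0

DF walk-up:
  join b1 pred b0: · stop@b0
  join b1 pred b3: b3→b2→b1 stop@b0
  join b4 pred b0: · stop@b0
  join b4 pred b2: b2→b1 stop@b0
  join b5 pred b1: · stop@b1
  join b5 pred b2: b2 stop@b1
  join b5 pred b3: b3→b2 stop@b1
  join b8 pred b5: b5→b1 stop@b0
  join b8 pred b7: b7→b4 stop@b0
  b0: DF=∅
  b1: DF={b1,b4,b8}
  b2: DF={b1,b4,b5}
  b3: DF={b1,b5}
  b4: DF={b8}
  b5: DF={b8}
  b6: DF=∅
  b7: DF={b8}
  b8: DF=∅

φ for s: defs {b2,b3,b5}
  DF⁺ = {b1,b4,b5,b8}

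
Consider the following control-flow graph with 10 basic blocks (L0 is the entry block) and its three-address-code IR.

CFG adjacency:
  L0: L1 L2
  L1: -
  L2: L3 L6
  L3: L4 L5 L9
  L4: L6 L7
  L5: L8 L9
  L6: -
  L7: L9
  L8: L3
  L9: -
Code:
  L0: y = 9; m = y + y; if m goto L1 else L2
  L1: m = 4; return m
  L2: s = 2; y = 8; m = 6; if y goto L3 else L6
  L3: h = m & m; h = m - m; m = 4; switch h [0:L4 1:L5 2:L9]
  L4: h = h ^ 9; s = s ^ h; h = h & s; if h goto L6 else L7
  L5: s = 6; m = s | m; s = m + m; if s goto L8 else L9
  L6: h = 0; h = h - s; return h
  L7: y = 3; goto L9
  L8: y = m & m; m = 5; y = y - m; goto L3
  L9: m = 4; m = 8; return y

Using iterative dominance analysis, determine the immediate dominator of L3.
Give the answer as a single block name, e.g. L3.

idom tree: L1←L0 L2←L0 L3←L2 L4←L3 L5←L3 L6←L2 L7←L4 L8←L5 L9←L3
Dom at joins:
  L3: preds {L2,L8}: {L0,L2} ∩ {L0,L2,L3,L5,L8} = {L0,L2}; idom=L2
  L6: preds {L2,L4}: {L0,L2} ∩ {L0,L2,L3,L4} = {L0,L2}; idom=L2
  L9: preds {L3,L5,L7}: {L0,L2,L3} ∩ {L0,L2,L3,L5} ∩ {L0,L2,L3,L4,L7} = {L0,L2,L3}; idom=L3

idom(L3) = L2

Answer: L2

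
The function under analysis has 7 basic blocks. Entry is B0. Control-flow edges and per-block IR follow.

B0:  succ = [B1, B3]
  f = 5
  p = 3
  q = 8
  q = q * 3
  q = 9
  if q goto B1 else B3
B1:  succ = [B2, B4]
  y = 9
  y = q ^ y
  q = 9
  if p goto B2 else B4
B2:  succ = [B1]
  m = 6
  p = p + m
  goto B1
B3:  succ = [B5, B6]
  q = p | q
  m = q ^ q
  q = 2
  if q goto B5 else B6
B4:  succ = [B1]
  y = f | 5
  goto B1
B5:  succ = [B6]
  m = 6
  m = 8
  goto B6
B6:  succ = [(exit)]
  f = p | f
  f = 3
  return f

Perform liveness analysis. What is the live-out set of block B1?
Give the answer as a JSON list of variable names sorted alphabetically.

def/use:
  B0: {f,p,q} / ∅
  B1: {q,y} / {p,q}
  B2: {m,p} / {p}
  B3: {m,q} / {p,q}
  B4: {y} / {f}
  B5: {m} / ∅
  B6: {f} / {f,p}

Backward fixpoint:
  live B0: ∅→{f,p,q}
  live B1: {f,p,q}→{f,p,q}
  live B2: {f,p,q}→{f,p,q}
  live B3: {f,p,q}→{f,p}
  live B4: {f,p,q}→{f,p,q}
  live B5: {f,p}→{f,p}
  live B6: {f,p}→∅

live-out(B1) = ["f", "p", "q"]

Answer: ["f", "p", "q"]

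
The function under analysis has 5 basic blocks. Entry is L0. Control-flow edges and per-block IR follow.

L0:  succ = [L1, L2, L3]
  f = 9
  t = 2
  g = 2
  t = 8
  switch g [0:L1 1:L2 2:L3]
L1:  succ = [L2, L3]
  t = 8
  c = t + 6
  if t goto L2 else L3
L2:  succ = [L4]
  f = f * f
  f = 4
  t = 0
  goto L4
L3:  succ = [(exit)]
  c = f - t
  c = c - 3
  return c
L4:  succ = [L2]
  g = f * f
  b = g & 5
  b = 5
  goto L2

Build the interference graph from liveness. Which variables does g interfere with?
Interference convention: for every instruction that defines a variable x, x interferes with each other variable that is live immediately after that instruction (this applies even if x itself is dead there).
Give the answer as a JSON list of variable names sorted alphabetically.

Answer: ["f", "t"]

Analysis:
Per-block:
  L0: def={f,g,t} ue=∅
  L1: def={c,t} ue=∅
  L2: def={f,t} ue={f}
  L3: def={c} ue={f,t}
  L4: def={b,g} ue={f}

Live sets:
  L0: in=∅ out={f,t}
  L1: in={f} out={f,t}
  L2: in={f} out={f}
  L3: in={f,t} out=∅
  L4: in={f} out={f}

Interference:
  b↔{f}
  c↔{f,t}
  f↔{b,c,g,t}
  g↔{f,t}
  t↔{c,f,g}

N(g) = ["f", "t"]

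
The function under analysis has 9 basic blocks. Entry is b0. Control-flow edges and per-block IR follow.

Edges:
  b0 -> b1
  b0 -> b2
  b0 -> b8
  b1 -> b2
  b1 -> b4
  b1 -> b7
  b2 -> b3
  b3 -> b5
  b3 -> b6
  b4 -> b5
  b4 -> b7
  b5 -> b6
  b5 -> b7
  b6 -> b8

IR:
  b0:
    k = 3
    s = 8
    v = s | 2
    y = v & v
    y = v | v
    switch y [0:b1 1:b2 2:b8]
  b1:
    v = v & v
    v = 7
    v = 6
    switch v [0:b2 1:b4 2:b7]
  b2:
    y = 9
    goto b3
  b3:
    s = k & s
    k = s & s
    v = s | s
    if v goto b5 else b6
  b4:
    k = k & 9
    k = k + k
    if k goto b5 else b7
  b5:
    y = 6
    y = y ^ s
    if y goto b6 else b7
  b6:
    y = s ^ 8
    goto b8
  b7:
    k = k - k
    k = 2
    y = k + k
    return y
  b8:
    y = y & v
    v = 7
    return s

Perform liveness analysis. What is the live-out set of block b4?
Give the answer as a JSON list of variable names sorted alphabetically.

Answer: ["k", "s", "v"]

Working:
def/use:
  b0 def {k,s,v,y} use ∅
  b1 def {v} use {v}
  b2 def {y} use ∅
  b3 def {k,s,v} use {k,s}
  b4 def {k} use {k}
  b5 def {y} use {s}
  b6 def {y} use {s}
  b7 def {k,y} use {k}
  b8 def {v,y} use {s,v,y}

Liveness:
  live b0: ∅→{k,s,v,y}
  live b1: {k,s,v}→{k,s,v}
  live b2: {k,s}→{k,s}
  live b3: {k,s}→{k,s,v}
  live b4: {k,s,v}→{k,s,v}
  live b5: {k,s,v}→{k,s,v}
  live b6: {s,v}→{s,v,y}
  live b7: {k}→∅
  live b8: {s,v,y}→∅

live-out(b4) = ["k", "s", "v"]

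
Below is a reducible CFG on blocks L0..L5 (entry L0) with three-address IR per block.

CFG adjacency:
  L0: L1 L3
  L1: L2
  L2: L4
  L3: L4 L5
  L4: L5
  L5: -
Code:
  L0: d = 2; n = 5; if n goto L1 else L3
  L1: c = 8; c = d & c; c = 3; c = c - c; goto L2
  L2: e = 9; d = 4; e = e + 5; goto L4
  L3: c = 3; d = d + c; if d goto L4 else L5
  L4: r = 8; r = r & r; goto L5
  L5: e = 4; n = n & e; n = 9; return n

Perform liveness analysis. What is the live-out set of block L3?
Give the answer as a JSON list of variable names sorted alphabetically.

Answer: ["n"]

Analysis:
def/use:
  L0: {d,n} / ∅
  L1: {c} / {d}
  L2: {d,e} / ∅
  L3: {c,d} / {d}
  L4: {r} / ∅
  L5: {e,n} / {n}

Live sets:
  L0: in=∅ out={d,n}
  L1: in={d,n} out={n}
  L2: in={n} out={n}
  L3: in={d,n} out={n}
  L4: in={n} out={n}
  L5: in={n} out=∅

live-out(L3) = ["n"]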